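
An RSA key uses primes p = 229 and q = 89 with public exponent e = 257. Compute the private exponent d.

φ(n) = (p−1)(q−1) = 228·88 = 20064.
Need d with 257·d ≡ 1 (mod 20064). Apply the extended Euclidean algorithm:
20064 = 78*257 + 18
257 = 14*18 + 5
18 = 3*5 + 3
5 = 1*3 + 2
3 = 1*2 + 1
2 = 2*1 + 0
Back-substitute:
1 = 3 − 2
1 = −5 + 2·3
1 = 2·18 − 7·5
1 = −7·257 + 100·18
1 = 100·20064 − 7807·257
So 257·(-7807) ≡ 1 (mod 20064), hence d ≡ -7807 ≡ 12257 (mod 20064).

12257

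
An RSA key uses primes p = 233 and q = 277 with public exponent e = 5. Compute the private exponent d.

φ(n) = (p−1)(q−1) = 232·276 = 64032.
Need d with 5·d ≡ 1 (mod 64032). Apply the extended Euclidean algorithm:
64032 = 12806·5 + 2
5 = 2·2 + 1
2 = 2·1 + 0
Back-substitute:
1 = 5 − 2·2
1 = −2·64032 + 25613·5
So 5·25613 ≡ 1 (mod 64032), hence d = 25613.

25613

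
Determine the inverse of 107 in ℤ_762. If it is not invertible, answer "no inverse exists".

Apply the Euclidean algorithm to 762 and 107:
762 = 7·107 + 13
107 = 8·13 + 3
13 = 4·3 + 1
3 = 3·1 + 0
Since gcd(107, 762) = 1, back-substitute to write 1 as a combination:
1 = 13 − 4·3
1 = −4·107 + 33·13
1 = 33·762 − 235·107
Hence 107⁻¹ ≡ -235 ≡ 527 (mod 762).

527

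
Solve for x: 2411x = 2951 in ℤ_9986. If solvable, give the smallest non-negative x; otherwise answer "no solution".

2097

First find gcd(2411, 9986):
9986 = 4*2411 + 342
2411 = 7*342 + 17
342 = 20*17 + 2
17 = 8*2 + 1
2 = 2*1 + 0
gcd = 1, so a unique solution mod 9986 exists.
Back-substitute for the Bézout coefficients:
1 = 17 − 8·2
1 = −8·342 + 161·17
1 = 161·2411 − 1135·342
1 = −1135·9986 + 4701·2411
So 2411·(4701) ≡ 1 (mod 9986), giving 2411⁻¹ ≡ 4701.
x ≡ 2411⁻¹·2951 ≡ 4701·2951 ≡ 2097 (mod 9986).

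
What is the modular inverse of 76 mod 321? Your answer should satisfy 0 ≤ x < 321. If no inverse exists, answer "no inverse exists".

283

Extended Euclidean algorithm:
321 = 4*76 + 17
76 = 4*17 + 8
17 = 2*8 + 1
8 = 8*1 + 0
gcd = 1, so the inverse exists. Back-substitute:
1 = 17 − 2·8
1 = −2·76 + 9·17
1 = 9·321 − 38·76
Hence 76⁻¹ ≡ -38 ≡ 283 (mod 321).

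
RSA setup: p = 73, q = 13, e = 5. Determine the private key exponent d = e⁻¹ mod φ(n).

173

φ(n) = (p−1)(q−1) = 72·12 = 864.
Need d with 5·d ≡ 1 (mod 864). Apply the extended Euclidean algorithm:
864 = 172×5 + 4
5 = 1×4 + 1
4 = 4×1 + 0
Back-substitute:
1 = 5 − 4
1 = −864 + 173·5
So 5·173 ≡ 1 (mod 864), hence d = 173.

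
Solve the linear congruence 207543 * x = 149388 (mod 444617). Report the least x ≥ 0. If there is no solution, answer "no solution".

First find gcd(207543, 444617):
444617 = 2×207543 + 29531
207543 = 7×29531 + 826
29531 = 35×826 + 621
826 = 1×621 + 205
621 = 3×205 + 6
205 = 34×6 + 1
6 = 6×1 + 0
gcd = 1, so a unique solution mod 444617 exists.
Back-substitute for the Bézout coefficients:
1 = 205 − 34·6
1 = −34·621 + 103·205
1 = 103·826 − 137·621
1 = −137·29531 + 4898·826
1 = 4898·207543 − 34423·29531
1 = −34423·444617 + 73744·207543
So 207543·(73744) ≡ 1 (mod 444617), giving 207543⁻¹ ≡ 73744.
x ≡ 207543⁻¹·149388 ≡ 73744·149388 ≡ 193263 (mod 444617).

193263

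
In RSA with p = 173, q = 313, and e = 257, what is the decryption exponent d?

φ(n) = (p−1)(q−1) = 172·312 = 53664.
Need d with 257·d ≡ 1 (mod 53664). Apply the extended Euclidean algorithm:
53664 = 208*257 + 208
257 = 1*208 + 49
208 = 4*49 + 12
49 = 4*12 + 1
12 = 12*1 + 0
Back-substitute:
1 = 49 − 4·12
1 = −4·208 + 17·49
1 = 17·257 − 21·208
1 = −21·53664 + 4385·257
So 257·4385 ≡ 1 (mod 53664), hence d = 4385.

4385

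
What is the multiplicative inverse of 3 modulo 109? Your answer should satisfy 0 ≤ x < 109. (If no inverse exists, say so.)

73

Extended Euclidean algorithm:
109 = 36*3 + 1
3 = 3*1 + 0
The gcd is 1. Working backward:
1 = 109 − 36·3
So 3·(-36) ≡ 1 (mod 109), and -36 ≡ 73 (mod 109).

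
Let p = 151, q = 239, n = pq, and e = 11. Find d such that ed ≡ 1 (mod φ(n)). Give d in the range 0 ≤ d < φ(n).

6491

φ(n) = (p−1)(q−1) = 150·238 = 35700.
Need d with 11·d ≡ 1 (mod 35700). Apply the extended Euclidean algorithm:
35700 = 3245*11 + 5
11 = 2*5 + 1
5 = 5*1 + 0
Back-substitute:
1 = 11 − 2·5
1 = −2·35700 + 6491·11
So 11·6491 ≡ 1 (mod 35700), hence d = 6491.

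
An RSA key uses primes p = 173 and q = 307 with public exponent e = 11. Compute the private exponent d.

φ(n) = (p−1)(q−1) = 172·306 = 52632.
Need d with 11·d ≡ 1 (mod 52632). Apply the extended Euclidean algorithm:
52632 = 4784*11 + 8
11 = 1*8 + 3
8 = 2*3 + 2
3 = 1*2 + 1
2 = 2*1 + 0
Back-substitute:
1 = 3 − 2
1 = −8 + 3·3
1 = 3·11 − 4·8
1 = −4·52632 + 19139·11
So 11·19139 ≡ 1 (mod 52632), hence d = 19139.

19139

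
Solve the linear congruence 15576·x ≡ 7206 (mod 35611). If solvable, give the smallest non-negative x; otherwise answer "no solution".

11537

First find gcd(15576, 35611):
35611 = 2*15576 + 4459
15576 = 3*4459 + 2199
4459 = 2*2199 + 61
2199 = 36*61 + 3
61 = 20*3 + 1
3 = 3*1 + 0
gcd = 1, so a unique solution mod 35611 exists.
Back-substitute for the Bézout coefficients:
1 = 61 − 20·3
1 = −20·2199 + 721·61
1 = 721·4459 − 1462·2199
1 = −1462·15576 + 5107·4459
1 = 5107·35611 − 11676·15576
So 15576·(-11676) ≡ 1 (mod 35611), giving 15576⁻¹ ≡ 23935.
x ≡ 15576⁻¹·7206 ≡ 23935·7206 ≡ 11537 (mod 35611).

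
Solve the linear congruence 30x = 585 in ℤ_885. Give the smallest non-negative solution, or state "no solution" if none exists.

First find gcd(30, 885):
885 = 29·30 + 15
30 = 2·15 + 0
gcd = 15 and 15 | 585, so solutions exist. Divide through by 15: 2x ≡ 39 (mod 59).
Now find 2⁻¹ mod 59:
59 = 29*2 + 1
2 = 2*1 + 0
Back-substitute:
1 = 59 − 29·2
So 2·(-29) ≡ 1 (mod 59), i.e. 2⁻¹ ≡ 30.
Then x ≡ 30·39 ≡ 49 (mod 59); the smallest non-negative solution is x = 49.

49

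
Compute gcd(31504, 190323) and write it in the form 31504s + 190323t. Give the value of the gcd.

1

Euclidean algorithm:
190323 = 6*31504 + 1299
31504 = 24*1299 + 328
1299 = 3*328 + 315
328 = 1*315 + 13
315 = 24*13 + 3
13 = 4*3 + 1
3 = 3*1 + 0
gcd(31504, 190323) = 1.
Working backward:
1 = 13 − 4·3
1 = −4·315 + 97·13
1 = 97·328 − 101·315
1 = −101·1299 + 400·328
1 = 400·31504 − 9701·1299
1 = −9701·190323 + 58606·31504
So 1 = (-9701)·190323 + (58606)·31504.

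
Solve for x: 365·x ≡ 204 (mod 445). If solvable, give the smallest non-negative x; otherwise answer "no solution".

no solution

gcd(365, 445):
445 = 1×365 + 80
365 = 4×80 + 45
80 = 1×45 + 35
45 = 1×35 + 10
35 = 3×10 + 5
10 = 2×5 + 0
gcd = 5, but 5 ∤ 204, so the congruence has no solution.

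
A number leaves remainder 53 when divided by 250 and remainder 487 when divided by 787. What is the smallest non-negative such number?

Write x = 53 + 250·k. Then 250·k ≡ 487 − 53 ≡ 434 (mod 787).
Need 250⁻¹ mod 787. Extended Euclid on (787, 250):
787 = 3*250 + 37
250 = 6*37 + 28
37 = 1*28 + 9
28 = 3*9 + 1
9 = 9*1 + 0
Back-substitute:
1 = 28 − 3·9
1 = −3·37 + 4·28
1 = 4·250 − 27·37
1 = −27·787 + 85·250
250⁻¹ ≡ 85 (mod 787), so k ≡ 85·434 ≡ 688 (mod 787).
x = 53 + 250·688 = 172053.

172053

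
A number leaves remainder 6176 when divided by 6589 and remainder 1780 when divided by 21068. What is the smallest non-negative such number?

Write x = 6176 + 6589·k. Then 6589·k ≡ 1780 − 6176 ≡ 16672 (mod 21068).
Need 6589⁻¹ mod 21068. Extended Euclid on (21068, 6589):
21068 = 3·6589 + 1301
6589 = 5·1301 + 84
1301 = 15·84 + 41
84 = 2·41 + 2
41 = 20·2 + 1
2 = 2·1 + 0
Back-substitute:
1 = 41 − 20·2
1 = −20·84 + 41·41
1 = 41·1301 − 635·84
1 = −635·6589 + 3216·1301
1 = 3216·21068 − 10283·6589
6589⁻¹ ≡ 10785 (mod 21068), so k ≡ 10785·16672 ≡ 13208 (mod 21068).
x = 6176 + 6589·13208 = 87033688.

87033688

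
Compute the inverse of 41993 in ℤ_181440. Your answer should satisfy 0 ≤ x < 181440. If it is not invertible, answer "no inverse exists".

no inverse exists

Compute gcd(41993, 181440):
181440 = 4×41993 + 13468
41993 = 3×13468 + 1589
13468 = 8×1589 + 756
1589 = 2×756 + 77
756 = 9×77 + 63
77 = 1×63 + 14
63 = 4×14 + 7
14 = 2×7 + 0
gcd(41993, 181440) = 7 ≠ 1, so 41993 has no multiplicative inverse modulo 181440.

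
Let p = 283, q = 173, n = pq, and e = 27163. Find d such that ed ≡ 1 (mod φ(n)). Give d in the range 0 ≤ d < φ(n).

φ(n) = (p−1)(q−1) = 282·172 = 48504.
Need d with 27163·d ≡ 1 (mod 48504). Apply the extended Euclidean algorithm:
48504 = 1·27163 + 21341
27163 = 1·21341 + 5822
21341 = 3·5822 + 3875
5822 = 1·3875 + 1947
3875 = 1·1947 + 1928
1947 = 1·1928 + 19
1928 = 101·19 + 9
19 = 2·9 + 1
9 = 9·1 + 0
Back-substitute:
1 = 19 − 2·9
1 = −2·1928 + 203·19
1 = 203·1947 − 205·1928
1 = −205·3875 + 408·1947
1 = 408·5822 − 613·3875
1 = −613·21341 + 2247·5822
1 = 2247·27163 − 2860·21341
1 = −2860·48504 + 5107·27163
So 27163·5107 ≡ 1 (mod 48504), hence d = 5107.

5107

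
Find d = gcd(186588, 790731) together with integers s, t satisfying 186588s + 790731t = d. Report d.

Euclidean algorithm:
790731 = 4·186588 + 44379
186588 = 4·44379 + 9072
44379 = 4·9072 + 8091
9072 = 1·8091 + 981
8091 = 8·981 + 243
981 = 4·243 + 9
243 = 27·9 + 0
gcd(186588, 790731) = 9.
Express as a combination:
9 = 981 − 4·243
9 = −4·8091 + 33·981
9 = 33·9072 − 37·8091
9 = −37·44379 + 181·9072
9 = 181·186588 − 761·44379
9 = −761·790731 + 3225·186588
So 9 = (-761)·790731 + (3225)·186588.

9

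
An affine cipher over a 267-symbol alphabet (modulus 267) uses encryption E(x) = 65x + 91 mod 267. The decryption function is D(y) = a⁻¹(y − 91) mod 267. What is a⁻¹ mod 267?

152

gcd(267, 65) by repeated division:
267 = 4·65 + 7
65 = 9·7 + 2
7 = 3·2 + 1
2 = 2·1 + 0
gcd = 1, so the inverse exists. Back-substitute:
1 = 7 − 3·2
1 = −3·65 + 28·7
1 = 28·267 − 115·65
Thus 65·(-115) ≡ 1 (mod 267); reducing, -115 mod 267 = 152.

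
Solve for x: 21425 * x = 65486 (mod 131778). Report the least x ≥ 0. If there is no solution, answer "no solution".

First find gcd(21425, 131778):
131778 = 6×21425 + 3228
21425 = 6×3228 + 2057
3228 = 1×2057 + 1171
2057 = 1×1171 + 886
1171 = 1×886 + 285
886 = 3×285 + 31
285 = 9×31 + 6
31 = 5×6 + 1
6 = 6×1 + 0
gcd = 1, so a unique solution mod 131778 exists.
Back-substitute for the Bézout coefficients:
1 = 31 − 5·6
1 = −5·285 + 46·31
1 = 46·886 − 143·285
1 = −143·1171 + 189·886
1 = 189·2057 − 332·1171
1 = −332·3228 + 521·2057
1 = 521·21425 − 3458·3228
1 = −3458·131778 + 21269·21425
So 21425·(21269) ≡ 1 (mod 131778), giving 21425⁻¹ ≡ 21269.
x ≡ 21425⁻¹·65486 ≡ 21269·65486 ≡ 60052 (mod 131778).

60052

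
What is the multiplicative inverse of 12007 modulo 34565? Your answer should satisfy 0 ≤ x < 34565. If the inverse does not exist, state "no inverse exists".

1733

Apply the Euclidean algorithm to 34565 and 12007:
34565 = 2*12007 + 10551
12007 = 1*10551 + 1456
10551 = 7*1456 + 359
1456 = 4*359 + 20
359 = 17*20 + 19
20 = 1*19 + 1
19 = 19*1 + 0
Since gcd(12007, 34565) = 1, back-substitute to write 1 as a combination:
1 = 20 − 19
1 = −359 + 18·20
1 = 18·1456 − 73·359
1 = −73·10551 + 529·1456
1 = 529·12007 − 602·10551
1 = −602·34565 + 1733·12007
So 12007·1733 ≡ 1 (mod 34565).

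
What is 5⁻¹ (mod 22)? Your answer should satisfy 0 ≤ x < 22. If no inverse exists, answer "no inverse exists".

Extended Euclidean algorithm:
22 = 4·5 + 2
5 = 2·2 + 1
2 = 2·1 + 0
The gcd is 1. Working backward:
1 = 5 − 2·2
1 = −2·22 + 9·5
So 5·9 ≡ 1 (mod 22).

9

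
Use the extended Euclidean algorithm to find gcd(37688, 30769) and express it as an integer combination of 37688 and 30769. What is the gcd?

Repeated division:
37688 = 1·30769 + 6919
30769 = 4·6919 + 3093
6919 = 2·3093 + 733
3093 = 4·733 + 161
733 = 4·161 + 89
161 = 1·89 + 72
89 = 1·72 + 17
72 = 4·17 + 4
17 = 4·4 + 1
4 = 4·1 + 0
gcd(37688, 30769) = 1.
Back-substituting:
1 = 17 − 4·4
1 = −4·72 + 17·17
1 = 17·89 − 21·72
1 = −21·161 + 38·89
1 = 38·733 − 173·161
1 = −173·3093 + 730·733
1 = 730·6919 − 1633·3093
1 = −1633·30769 + 7262·6919
1 = 7262·37688 − 8895·30769
So 1 = (7262)·37688 + (-8895)·30769.

1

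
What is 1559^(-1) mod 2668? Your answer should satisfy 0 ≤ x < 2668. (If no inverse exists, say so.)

1251

gcd(2668, 1559) by repeated division:
2668 = 1*1559 + 1109
1559 = 1*1109 + 450
1109 = 2*450 + 209
450 = 2*209 + 32
209 = 6*32 + 17
32 = 1*17 + 15
17 = 1*15 + 2
15 = 7*2 + 1
2 = 2*1 + 0
The gcd is 1. Working backward:
1 = 15 − 7·2
1 = −7·17 + 8·15
1 = 8·32 − 15·17
1 = −15·209 + 98·32
1 = 98·450 − 211·209
1 = −211·1109 + 520·450
1 = 520·1559 − 731·1109
1 = −731·2668 + 1251·1559
So 1559·1251 ≡ 1 (mod 2668).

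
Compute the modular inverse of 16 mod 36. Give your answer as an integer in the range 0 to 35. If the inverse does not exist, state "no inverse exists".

Euclidean algorithm on 36, 16:
36 = 2×16 + 4
16 = 4×4 + 0
The gcd is 4, not 1, hence no inverse exists.

no inverse exists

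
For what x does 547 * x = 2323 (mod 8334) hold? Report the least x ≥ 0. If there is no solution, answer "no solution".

1345

First find gcd(547, 8334):
8334 = 15*547 + 129
547 = 4*129 + 31
129 = 4*31 + 5
31 = 6*5 + 1
5 = 5*1 + 0
gcd = 1, so a unique solution mod 8334 exists.
Back-substitute for the Bézout coefficients:
1 = 31 − 6·5
1 = −6·129 + 25·31
1 = 25·547 − 106·129
1 = −106·8334 + 1615·547
So 547·(1615) ≡ 1 (mod 8334), giving 547⁻¹ ≡ 1615.
x ≡ 547⁻¹·2323 ≡ 1615·2323 ≡ 1345 (mod 8334).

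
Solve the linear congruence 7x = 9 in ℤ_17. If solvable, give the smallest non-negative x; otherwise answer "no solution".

11

First find gcd(7, 17):
17 = 2·7 + 3
7 = 2·3 + 1
3 = 3·1 + 0
gcd = 1, so a unique solution mod 17 exists.
Back-substitute for the Bézout coefficients:
1 = 7 − 2·3
1 = −2·17 + 5·7
So 7·(5) ≡ 1 (mod 17), giving 7⁻¹ ≡ 5.
x ≡ 7⁻¹·9 ≡ 5·9 ≡ 11 (mod 17).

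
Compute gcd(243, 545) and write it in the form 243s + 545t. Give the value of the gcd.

1

Apply Euclid's algorithm to 545 and 243:
545 = 2*243 + 59
243 = 4*59 + 7
59 = 8*7 + 3
7 = 2*3 + 1
3 = 3*1 + 0
gcd(243, 545) = 1.
Back-substituting:
1 = 7 − 2·3
1 = −2·59 + 17·7
1 = 17·243 − 70·59
1 = −70·545 + 157·243
So 1 = (-70)·545 + (157)·243.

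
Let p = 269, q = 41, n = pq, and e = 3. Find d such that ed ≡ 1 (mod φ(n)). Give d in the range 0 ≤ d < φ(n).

7147

φ(n) = (p−1)(q−1) = 268·40 = 10720.
Need d with 3·d ≡ 1 (mod 10720). Apply the extended Euclidean algorithm:
10720 = 3573·3 + 1
3 = 3·1 + 0
Back-substitute:
1 = 10720 − 3573·3
So 3·(-3573) ≡ 1 (mod 10720), hence d ≡ -3573 ≡ 7147 (mod 10720).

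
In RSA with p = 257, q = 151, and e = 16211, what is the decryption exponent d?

φ(n) = (p−1)(q−1) = 256·150 = 38400.
Need d with 16211·d ≡ 1 (mod 38400). Apply the extended Euclidean algorithm:
38400 = 2*16211 + 5978
16211 = 2*5978 + 4255
5978 = 1*4255 + 1723
4255 = 2*1723 + 809
1723 = 2*809 + 105
809 = 7*105 + 74
105 = 1*74 + 31
74 = 2*31 + 12
31 = 2*12 + 7
12 = 1*7 + 5
7 = 1*5 + 2
5 = 2*2 + 1
2 = 2*1 + 0
Back-substitute:
1 = 5 − 2·2
1 = −2·7 + 3·5
1 = 3·12 − 5·7
1 = −5·31 + 13·12
1 = 13·74 − 31·31
1 = −31·105 + 44·74
1 = 44·809 − 339·105
1 = −339·1723 + 722·809
1 = 722·4255 − 1783·1723
1 = −1783·5978 + 2505·4255
1 = 2505·16211 − 6793·5978
1 = −6793·38400 + 16091·16211
So 16211·16091 ≡ 1 (mod 38400), hence d = 16091.

16091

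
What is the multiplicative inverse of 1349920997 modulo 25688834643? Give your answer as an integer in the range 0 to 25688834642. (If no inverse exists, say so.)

18691054496

Run Euclid on (25688834643, 1349920997):
25688834643 = 19*1349920997 + 40335700
1349920997 = 33*40335700 + 18842897
40335700 = 2*18842897 + 2649906
18842897 = 7*2649906 + 293555
2649906 = 9*293555 + 7911
293555 = 37*7911 + 848
7911 = 9*848 + 279
848 = 3*279 + 11
279 = 25*11 + 4
11 = 2*4 + 3
4 = 1*3 + 1
3 = 3*1 + 0
The gcd is 1. Working backward:
1 = 4 − 3
1 = −11 + 3·4
1 = 3·279 − 76·11
1 = −76·848 + 231·279
1 = 231·7911 − 2155·848
1 = −2155·293555 + 79966·7911
1 = 79966·2649906 − 721849·293555
1 = −721849·18842897 + 5132909·2649906
1 = 5132909·40335700 − 10987667·18842897
1 = −10987667·1349920997 + 367725920·40335700
1 = 367725920·25688834643 − 6997780147·1349920997
Hence 1349920997⁻¹ ≡ -6997780147 ≡ 18691054496 (mod 25688834643).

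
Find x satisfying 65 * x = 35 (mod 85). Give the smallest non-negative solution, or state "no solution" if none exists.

11

First find gcd(65, 85):
85 = 1×65 + 20
65 = 3×20 + 5
20 = 4×5 + 0
gcd = 5 and 5 | 35, so solutions exist. Divide through by 5: 13x ≡ 7 (mod 17).
Now find 13⁻¹ mod 17:
17 = 1×13 + 4
13 = 3×4 + 1
4 = 4×1 + 0
Back-substitute:
1 = 13 − 3·4
1 = −3·17 + 4·13
So 13⁻¹ ≡ 4 (mod 17).
Then x ≡ 4·7 ≡ 11 (mod 17); the smallest non-negative solution is x = 11.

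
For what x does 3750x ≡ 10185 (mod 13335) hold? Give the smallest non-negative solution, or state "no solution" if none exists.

First find gcd(3750, 13335):
13335 = 3*3750 + 2085
3750 = 1*2085 + 1665
2085 = 1*1665 + 420
1665 = 3*420 + 405
420 = 1*405 + 15
405 = 27*15 + 0
gcd = 15 and 15 | 10185, so solutions exist. Divide through by 15: 250x ≡ 679 (mod 889).
Now find 250⁻¹ mod 889:
889 = 3×250 + 139
250 = 1×139 + 111
139 = 1×111 + 28
111 = 3×28 + 27
28 = 1×27 + 1
27 = 27×1 + 0
Back-substitute:
1 = 28 − 27
1 = −111 + 4·28
1 = 4·139 − 5·111
1 = −5·250 + 9·139
1 = 9·889 − 32·250
So 250·(-32) ≡ 1 (mod 889), i.e. 250⁻¹ ≡ 857.
Then x ≡ 857·679 ≡ 497 (mod 889); the smallest non-negative solution is x = 497.

497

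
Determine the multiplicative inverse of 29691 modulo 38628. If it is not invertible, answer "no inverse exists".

Compute gcd(29691, 38628):
38628 = 1·29691 + 8937
29691 = 3·8937 + 2880
8937 = 3·2880 + 297
2880 = 9·297 + 207
297 = 1·207 + 90
207 = 2·90 + 27
90 = 3·27 + 9
27 = 3·9 + 0
gcd(29691, 38628) = 9 ≠ 1, so 29691 has no multiplicative inverse modulo 38628.

no inverse exists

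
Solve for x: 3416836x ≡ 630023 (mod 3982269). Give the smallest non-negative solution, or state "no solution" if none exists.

3386540

First find gcd(3416836, 3982269):
3982269 = 1·3416836 + 565433
3416836 = 6·565433 + 24238
565433 = 23·24238 + 7959
24238 = 3·7959 + 361
7959 = 22·361 + 17
361 = 21·17 + 4
17 = 4·4 + 1
4 = 4·1 + 0
gcd = 1, so a unique solution mod 3982269 exists.
Back-substitute for the Bézout coefficients:
1 = 17 − 4·4
1 = −4·361 + 85·17
1 = 85·7959 − 1874·361
1 = −1874·24238 + 5707·7959
1 = 5707·565433 − 133135·24238
1 = −133135·3416836 + 804517·565433
1 = 804517·3982269 − 937652·3416836
So 3416836·(-937652) ≡ 1 (mod 3982269), giving 3416836⁻¹ ≡ 3044617.
x ≡ 3416836⁻¹·630023 ≡ 3044617·630023 ≡ 3386540 (mod 3982269).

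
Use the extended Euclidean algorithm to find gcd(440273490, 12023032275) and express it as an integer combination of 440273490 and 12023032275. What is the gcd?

Repeated division:
12023032275 = 27·440273490 + 135648045
440273490 = 3·135648045 + 33329355
135648045 = 4·33329355 + 2330625
33329355 = 14·2330625 + 700605
2330625 = 3·700605 + 228810
700605 = 3·228810 + 14175
228810 = 16·14175 + 2010
14175 = 7·2010 + 105
2010 = 19·105 + 15
105 = 7·15 + 0
gcd(440273490, 12023032275) = 15.
Express as a combination:
15 = 2010 − 19·105
15 = −19·14175 + 134·2010
15 = 134·228810 − 2163·14175
15 = −2163·700605 + 6623·228810
15 = 6623·2330625 − 22032·700605
15 = −22032·33329355 + 315071·2330625
15 = 315071·135648045 − 1282316·33329355
15 = −1282316·440273490 + 4162019·135648045
15 = 4162019·12023032275 − 113656829·440273490
So 15 = (4162019)·12023032275 + (-113656829)·440273490.

15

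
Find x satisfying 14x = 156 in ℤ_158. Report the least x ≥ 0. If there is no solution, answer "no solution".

First find gcd(14, 158):
158 = 11·14 + 4
14 = 3·4 + 2
4 = 2·2 + 0
gcd = 2 and 2 | 156, so solutions exist. Divide through by 2: 7x ≡ 78 (mod 79).
Now find 7⁻¹ mod 79:
79 = 11×7 + 2
7 = 3×2 + 1
2 = 2×1 + 0
Back-substitute:
1 = 7 − 3·2
1 = −3·79 + 34·7
So 7⁻¹ ≡ 34 (mod 79).
Then x ≡ 34·78 ≡ 45 (mod 79); the smallest non-negative solution is x = 45.

45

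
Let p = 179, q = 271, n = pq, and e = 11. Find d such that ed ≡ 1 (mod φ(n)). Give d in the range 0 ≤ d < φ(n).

43691

φ(n) = (p−1)(q−1) = 178·270 = 48060.
Need d with 11·d ≡ 1 (mod 48060). Apply the extended Euclidean algorithm:
48060 = 4369×11 + 1
11 = 11×1 + 0
Back-substitute:
1 = 48060 − 4369·11
So 11·(-4369) ≡ 1 (mod 48060), hence d ≡ -4369 ≡ 43691 (mod 48060).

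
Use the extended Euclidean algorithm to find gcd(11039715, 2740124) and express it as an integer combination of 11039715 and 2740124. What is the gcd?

Euclidean algorithm:
11039715 = 4×2740124 + 79219
2740124 = 34×79219 + 46678
79219 = 1×46678 + 32541
46678 = 1×32541 + 14137
32541 = 2×14137 + 4267
14137 = 3×4267 + 1336
4267 = 3×1336 + 259
1336 = 5×259 + 41
259 = 6×41 + 13
41 = 3×13 + 2
13 = 6×2 + 1
2 = 2×1 + 0
gcd(11039715, 2740124) = 1.
Working backward:
1 = 13 − 6·2
1 = −6·41 + 19·13
1 = 19·259 − 120·41
1 = −120·1336 + 619·259
1 = 619·4267 − 1977·1336
1 = −1977·14137 + 6550·4267
1 = 6550·32541 − 15077·14137
1 = −15077·46678 + 21627·32541
1 = 21627·79219 − 36704·46678
1 = −36704·2740124 + 1269563·79219
1 = 1269563·11039715 − 5114956·2740124
So 1 = (1269563)·11039715 + (-5114956)·2740124.

1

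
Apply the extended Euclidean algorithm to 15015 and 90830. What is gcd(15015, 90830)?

Apply Euclid's algorithm to 90830 and 15015:
90830 = 6×15015 + 740
15015 = 20×740 + 215
740 = 3×215 + 95
215 = 2×95 + 25
95 = 3×25 + 20
25 = 1×20 + 5
20 = 4×5 + 0
gcd(15015, 90830) = 5.
Working backward:
5 = 25 − 20
5 = −95 + 4·25
5 = 4·215 − 9·95
5 = −9·740 + 31·215
5 = 31·15015 − 629·740
5 = −629·90830 + 3805·15015
So 5 = (-629)·90830 + (3805)·15015.

5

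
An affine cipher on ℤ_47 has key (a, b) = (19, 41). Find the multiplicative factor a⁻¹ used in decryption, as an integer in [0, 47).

5

Apply the Euclidean algorithm to 47 and 19:
47 = 2·19 + 9
19 = 2·9 + 1
9 = 9·1 + 0
gcd = 1, so the inverse exists. Back-substitute:
1 = 19 − 2·9
1 = −2·47 + 5·19
So 19·5 ≡ 1 (mod 47).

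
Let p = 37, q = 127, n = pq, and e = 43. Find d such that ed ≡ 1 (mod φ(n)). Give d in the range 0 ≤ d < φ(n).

φ(n) = (p−1)(q−1) = 36·126 = 4536.
Need d with 43·d ≡ 1 (mod 4536). Apply the extended Euclidean algorithm:
4536 = 105×43 + 21
43 = 2×21 + 1
21 = 21×1 + 0
Back-substitute:
1 = 43 − 2·21
1 = −2·4536 + 211·43
So 43·211 ≡ 1 (mod 4536), hence d = 211.

211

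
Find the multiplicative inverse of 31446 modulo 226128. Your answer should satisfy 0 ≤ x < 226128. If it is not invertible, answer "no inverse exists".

Compute gcd(31446, 226128):
226128 = 7*31446 + 6006
31446 = 5*6006 + 1416
6006 = 4*1416 + 342
1416 = 4*342 + 48
342 = 7*48 + 6
48 = 8*6 + 0
The gcd is 6, not 1, hence no inverse exists.

no inverse exists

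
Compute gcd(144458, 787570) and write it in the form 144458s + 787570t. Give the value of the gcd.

2

Apply Euclid's algorithm to 787570 and 144458:
787570 = 5*144458 + 65280
144458 = 2*65280 + 13898
65280 = 4*13898 + 9688
13898 = 1*9688 + 4210
9688 = 2*4210 + 1268
4210 = 3*1268 + 406
1268 = 3*406 + 50
406 = 8*50 + 6
50 = 8*6 + 2
6 = 3*2 + 0
gcd(144458, 787570) = 2.
Express as a combination:
2 = 50 − 8·6
2 = −8·406 + 65·50
2 = 65·1268 − 203·406
2 = −203·4210 + 674·1268
2 = 674·9688 − 1551·4210
2 = −1551·13898 + 2225·9688
2 = 2225·65280 − 10451·13898
2 = −10451·144458 + 23127·65280
2 = 23127·787570 − 126086·144458
So 2 = (23127)·787570 + (-126086)·144458.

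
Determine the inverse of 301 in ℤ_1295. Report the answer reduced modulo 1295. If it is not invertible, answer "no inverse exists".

no inverse exists

Euclidean algorithm on 1295, 301:
1295 = 4*301 + 91
301 = 3*91 + 28
91 = 3*28 + 7
28 = 4*7 + 0
Since gcd = 7 > 1, 301 is not a unit mod 1295.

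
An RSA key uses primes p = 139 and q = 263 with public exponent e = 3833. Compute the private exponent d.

9197

φ(n) = (p−1)(q−1) = 138·262 = 36156.
Need d with 3833·d ≡ 1 (mod 36156). Apply the extended Euclidean algorithm:
36156 = 9*3833 + 1659
3833 = 2*1659 + 515
1659 = 3*515 + 114
515 = 4*114 + 59
114 = 1*59 + 55
59 = 1*55 + 4
55 = 13*4 + 3
4 = 1*3 + 1
3 = 3*1 + 0
Back-substitute:
1 = 4 − 3
1 = −55 + 14·4
1 = 14·59 − 15·55
1 = −15·114 + 29·59
1 = 29·515 − 131·114
1 = −131·1659 + 422·515
1 = 422·3833 − 975·1659
1 = −975·36156 + 9197·3833
So 3833·9197 ≡ 1 (mod 36156), hence d = 9197.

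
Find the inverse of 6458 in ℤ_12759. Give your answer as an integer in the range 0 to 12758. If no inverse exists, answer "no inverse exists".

11540

gcd(12759, 6458) by repeated division:
12759 = 1·6458 + 6301
6458 = 1·6301 + 157
6301 = 40·157 + 21
157 = 7·21 + 10
21 = 2·10 + 1
10 = 10·1 + 0
Since gcd(6458, 12759) = 1, back-substitute to write 1 as a combination:
1 = 21 − 2·10
1 = −2·157 + 15·21
1 = 15·6301 − 602·157
1 = −602·6458 + 617·6301
1 = 617·12759 − 1219·6458
Thus 6458·(-1219) ≡ 1 (mod 12759); reducing, -1219 mod 12759 = 11540.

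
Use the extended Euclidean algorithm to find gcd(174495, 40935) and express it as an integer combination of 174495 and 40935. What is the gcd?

Repeated division:
174495 = 4·40935 + 10755
40935 = 3·10755 + 8670
10755 = 1·8670 + 2085
8670 = 4·2085 + 330
2085 = 6·330 + 105
330 = 3·105 + 15
105 = 7·15 + 0
gcd(174495, 40935) = 15.
Working backward:
15 = 330 − 3·105
15 = −3·2085 + 19·330
15 = 19·8670 − 79·2085
15 = −79·10755 + 98·8670
15 = 98·40935 − 373·10755
15 = −373·174495 + 1590·40935
So 15 = (-373)·174495 + (1590)·40935.

15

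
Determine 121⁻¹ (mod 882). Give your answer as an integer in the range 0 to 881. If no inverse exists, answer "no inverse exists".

277

gcd(882, 121) by repeated division:
882 = 7·121 + 35
121 = 3·35 + 16
35 = 2·16 + 3
16 = 5·3 + 1
3 = 3·1 + 0
The gcd is 1. Working backward:
1 = 16 − 5·3
1 = −5·35 + 11·16
1 = 11·121 − 38·35
1 = −38·882 + 277·121
So 121·277 ≡ 1 (mod 882).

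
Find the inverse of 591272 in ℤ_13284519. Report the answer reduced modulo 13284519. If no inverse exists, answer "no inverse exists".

Run Euclid on (13284519, 591272):
13284519 = 22·591272 + 276535
591272 = 2·276535 + 38202
276535 = 7·38202 + 9121
38202 = 4·9121 + 1718
9121 = 5·1718 + 531
1718 = 3·531 + 125
531 = 4·125 + 31
125 = 4·31 + 1
31 = 31·1 + 0
gcd = 1, so the inverse exists. Back-substitute:
1 = 125 − 4·31
1 = −4·531 + 17·125
1 = 17·1718 − 55·531
1 = −55·9121 + 292·1718
1 = 292·38202 − 1223·9121
1 = −1223·276535 + 8853·38202
1 = 8853·591272 − 18929·276535
1 = −18929·13284519 + 425291·591272
So 591272·425291 ≡ 1 (mod 13284519).

425291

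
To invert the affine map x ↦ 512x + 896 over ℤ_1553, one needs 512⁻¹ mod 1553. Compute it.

822

Run Euclid on (1553, 512):
1553 = 3*512 + 17
512 = 30*17 + 2
17 = 8*2 + 1
2 = 2*1 + 0
Since gcd(512, 1553) = 1, back-substitute to write 1 as a combination:
1 = 17 − 8·2
1 = −8·512 + 241·17
1 = 241·1553 − 731·512
Thus 512·(-731) ≡ 1 (mod 1553); reducing, -731 mod 1553 = 822.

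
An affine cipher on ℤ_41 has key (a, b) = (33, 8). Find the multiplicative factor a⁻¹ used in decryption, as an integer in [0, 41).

Extended Euclidean algorithm:
41 = 1*33 + 8
33 = 4*8 + 1
8 = 8*1 + 0
gcd = 1, so the inverse exists. Back-substitute:
1 = 33 − 4·8
1 = −4·41 + 5·33
So 33·5 ≡ 1 (mod 41).

5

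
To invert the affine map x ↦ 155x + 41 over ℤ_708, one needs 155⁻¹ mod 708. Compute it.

Extended Euclidean algorithm:
708 = 4*155 + 88
155 = 1*88 + 67
88 = 1*67 + 21
67 = 3*21 + 4
21 = 5*4 + 1
4 = 4*1 + 0
The gcd is 1. Working backward:
1 = 21 − 5·4
1 = −5·67 + 16·21
1 = 16·88 − 21·67
1 = −21·155 + 37·88
1 = 37·708 − 169·155
So 155·(-169) ≡ 1 (mod 708), and -169 ≡ 539 (mod 708).

539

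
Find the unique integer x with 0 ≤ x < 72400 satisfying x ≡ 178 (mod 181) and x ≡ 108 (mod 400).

23708

Write x = 178 + 181·k. Then 181·k ≡ 108 − 178 ≡ 330 (mod 400).
Need 181⁻¹ mod 400. Extended Euclid on (400, 181):
400 = 2*181 + 38
181 = 4*38 + 29
38 = 1*29 + 9
29 = 3*9 + 2
9 = 4*2 + 1
2 = 2*1 + 0
Back-substitute:
1 = 9 − 4·2
1 = −4·29 + 13·9
1 = 13·38 − 17·29
1 = −17·181 + 81·38
1 = 81·400 − 179·181
181⁻¹ ≡ 221 (mod 400), so k ≡ 221·330 ≡ 130 (mod 400).
x = 178 + 181·130 = 23708.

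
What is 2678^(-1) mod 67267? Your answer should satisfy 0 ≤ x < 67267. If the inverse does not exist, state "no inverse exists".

gcd(67267, 2678) by repeated division:
67267 = 25*2678 + 317
2678 = 8*317 + 142
317 = 2*142 + 33
142 = 4*33 + 10
33 = 3*10 + 3
10 = 3*3 + 1
3 = 3*1 + 0
The gcd is 1. Working backward:
1 = 10 − 3·3
1 = −3·33 + 10·10
1 = 10·142 − 43·33
1 = −43·317 + 96·142
1 = 96·2678 − 811·317
1 = −811·67267 + 20371·2678
So 2678·20371 ≡ 1 (mod 67267).

20371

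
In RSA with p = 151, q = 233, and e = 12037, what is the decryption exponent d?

26173

φ(n) = (p−1)(q−1) = 150·232 = 34800.
Need d with 12037·d ≡ 1 (mod 34800). Apply the extended Euclidean algorithm:
34800 = 2×12037 + 10726
12037 = 1×10726 + 1311
10726 = 8×1311 + 238
1311 = 5×238 + 121
238 = 1×121 + 117
121 = 1×117 + 4
117 = 29×4 + 1
4 = 4×1 + 0
Back-substitute:
1 = 117 − 29·4
1 = −29·121 + 30·117
1 = 30·238 − 59·121
1 = −59·1311 + 325·238
1 = 325·10726 − 2659·1311
1 = −2659·12037 + 2984·10726
1 = 2984·34800 − 8627·12037
So 12037·(-8627) ≡ 1 (mod 34800), hence d ≡ -8627 ≡ 26173 (mod 34800).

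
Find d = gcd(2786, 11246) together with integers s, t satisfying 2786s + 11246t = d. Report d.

2

Apply Euclid's algorithm to 11246 and 2786:
11246 = 4*2786 + 102
2786 = 27*102 + 32
102 = 3*32 + 6
32 = 5*6 + 2
6 = 3*2 + 0
gcd(2786, 11246) = 2.
Working backward:
2 = 32 − 5·6
2 = −5·102 + 16·32
2 = 16·2786 − 437·102
2 = −437·11246 + 1764·2786
So 2 = (-437)·11246 + (1764)·2786.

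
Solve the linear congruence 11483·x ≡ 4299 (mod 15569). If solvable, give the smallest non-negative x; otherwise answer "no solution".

First find gcd(11483, 15569):
15569 = 1*11483 + 4086
11483 = 2*4086 + 3311
4086 = 1*3311 + 775
3311 = 4*775 + 211
775 = 3*211 + 142
211 = 1*142 + 69
142 = 2*69 + 4
69 = 17*4 + 1
4 = 4*1 + 0
gcd = 1, so a unique solution mod 15569 exists.
Back-substitute for the Bézout coefficients:
1 = 69 − 17·4
1 = −17·142 + 35·69
1 = 35·211 − 52·142
1 = −52·775 + 191·211
1 = 191·3311 − 816·775
1 = −816·4086 + 1007·3311
1 = 1007·11483 − 2830·4086
1 = −2830·15569 + 3837·11483
So 11483·(3837) ≡ 1 (mod 15569), giving 11483⁻¹ ≡ 3837.
x ≡ 11483⁻¹·4299 ≡ 3837·4299 ≡ 7692 (mod 15569).

7692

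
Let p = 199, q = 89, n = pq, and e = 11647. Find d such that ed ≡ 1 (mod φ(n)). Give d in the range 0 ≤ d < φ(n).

φ(n) = (p−1)(q−1) = 198·88 = 17424.
Need d with 11647·d ≡ 1 (mod 17424). Apply the extended Euclidean algorithm:
17424 = 1·11647 + 5777
11647 = 2·5777 + 93
5777 = 62·93 + 11
93 = 8·11 + 5
11 = 2·5 + 1
5 = 5·1 + 0
Back-substitute:
1 = 11 − 2·5
1 = −2·93 + 17·11
1 = 17·5777 − 1056·93
1 = −1056·11647 + 2129·5777
1 = 2129·17424 − 3185·11647
So 11647·(-3185) ≡ 1 (mod 17424), hence d ≡ -3185 ≡ 14239 (mod 17424).

14239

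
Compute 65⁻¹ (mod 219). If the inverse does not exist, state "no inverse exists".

155

Apply the Euclidean algorithm to 219 and 65:
219 = 3·65 + 24
65 = 2·24 + 17
24 = 1·17 + 7
17 = 2·7 + 3
7 = 2·3 + 1
3 = 3·1 + 0
gcd = 1, so the inverse exists. Back-substitute:
1 = 7 − 2·3
1 = −2·17 + 5·7
1 = 5·24 − 7·17
1 = −7·65 + 19·24
1 = 19·219 − 64·65
Thus 65·(-64) ≡ 1 (mod 219); reducing, -64 mod 219 = 155.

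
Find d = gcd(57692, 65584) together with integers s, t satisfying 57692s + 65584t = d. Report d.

4

Euclidean algorithm:
65584 = 1*57692 + 7892
57692 = 7*7892 + 2448
7892 = 3*2448 + 548
2448 = 4*548 + 256
548 = 2*256 + 36
256 = 7*36 + 4
36 = 9*4 + 0
gcd(57692, 65584) = 4.
Express as a combination:
4 = 256 − 7·36
4 = −7·548 + 15·256
4 = 15·2448 − 67·548
4 = −67·7892 + 216·2448
4 = 216·57692 − 1579·7892
4 = −1579·65584 + 1795·57692
So 4 = (-1579)·65584 + (1795)·57692.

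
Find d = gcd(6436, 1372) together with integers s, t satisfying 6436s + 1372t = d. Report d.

Euclidean algorithm:
6436 = 4*1372 + 948
1372 = 1*948 + 424
948 = 2*424 + 100
424 = 4*100 + 24
100 = 4*24 + 4
24 = 6*4 + 0
gcd(6436, 1372) = 4.
Back-substituting:
4 = 100 − 4·24
4 = −4·424 + 17·100
4 = 17·948 − 38·424
4 = −38·1372 + 55·948
4 = 55·6436 − 258·1372
So 4 = (55)·6436 + (-258)·1372.

4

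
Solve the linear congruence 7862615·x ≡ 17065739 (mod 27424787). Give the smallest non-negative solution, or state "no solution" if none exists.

First find gcd(7862615, 27424787):
27424787 = 3×7862615 + 3836942
7862615 = 2×3836942 + 188731
3836942 = 20×188731 + 62322
188731 = 3×62322 + 1765
62322 = 35×1765 + 547
1765 = 3×547 + 124
547 = 4×124 + 51
124 = 2×51 + 22
51 = 2×22 + 7
22 = 3×7 + 1
7 = 7×1 + 0
gcd = 1, so a unique solution mod 27424787 exists.
Back-substitute for the Bézout coefficients:
1 = 22 − 3·7
1 = −3·51 + 7·22
1 = 7·124 − 17·51
1 = −17·547 + 75·124
1 = 75·1765 − 242·547
1 = −242·62322 + 8545·1765
1 = 8545·188731 − 25877·62322
1 = −25877·3836942 + 526085·188731
1 = 526085·7862615 − 1078047·3836942
1 = −1078047·27424787 + 3760226·7862615
So 7862615·(3760226) ≡ 1 (mod 27424787), giving 7862615⁻¹ ≡ 3760226.
x ≡ 7862615⁻¹·17065739 ≡ 3760226·17065739 ≡ 23218797 (mod 27424787).

23218797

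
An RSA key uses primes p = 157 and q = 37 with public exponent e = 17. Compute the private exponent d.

φ(n) = (p−1)(q−1) = 156·36 = 5616.
Need d with 17·d ≡ 1 (mod 5616). Apply the extended Euclidean algorithm:
5616 = 330×17 + 6
17 = 2×6 + 5
6 = 1×5 + 1
5 = 5×1 + 0
Back-substitute:
1 = 6 − 5
1 = −17 + 3·6
1 = 3·5616 − 991·17
So 17·(-991) ≡ 1 (mod 5616), hence d ≡ -991 ≡ 4625 (mod 5616).

4625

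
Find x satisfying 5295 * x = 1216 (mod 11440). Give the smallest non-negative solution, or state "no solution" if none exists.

gcd(5295, 11440):
11440 = 2·5295 + 850
5295 = 6·850 + 195
850 = 4·195 + 70
195 = 2·70 + 55
70 = 1·55 + 15
55 = 3·15 + 10
15 = 1·10 + 5
10 = 2·5 + 0
gcd = 5, but 5 ∤ 1216, so the congruence has no solution.

no solution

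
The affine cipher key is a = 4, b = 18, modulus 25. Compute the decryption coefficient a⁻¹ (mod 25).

19

gcd(25, 4) by repeated division:
25 = 6*4 + 1
4 = 4*1 + 0
gcd = 1, so the inverse exists. Back-substitute:
1 = 25 − 6·4
Thus 4·(-6) ≡ 1 (mod 25); reducing, -6 mod 25 = 19.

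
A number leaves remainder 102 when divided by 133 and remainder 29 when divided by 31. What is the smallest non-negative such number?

2230

Write x = 102 + 133·k. Then 133·k ≡ 29 − 102 ≡ 20 (mod 31).
Need 133⁻¹ mod 31. Extended Euclid on (31, 9):
31 = 3*9 + 4
9 = 2*4 + 1
4 = 4*1 + 0
Back-substitute:
1 = 9 − 2·4
1 = −2·31 + 7·9
133⁻¹ ≡ 7 (mod 31), so k ≡ 7·20 ≡ 16 (mod 31).
x = 102 + 133·16 = 2230.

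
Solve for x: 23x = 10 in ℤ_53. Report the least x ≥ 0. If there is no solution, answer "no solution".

First find gcd(23, 53):
53 = 2*23 + 7
23 = 3*7 + 2
7 = 3*2 + 1
2 = 2*1 + 0
gcd = 1, so a unique solution mod 53 exists.
Back-substitute for the Bézout coefficients:
1 = 7 − 3·2
1 = −3·23 + 10·7
1 = 10·53 − 23·23
So 23·(-23) ≡ 1 (mod 53), giving 23⁻¹ ≡ 30.
x ≡ 23⁻¹·10 ≡ 30·10 ≡ 35 (mod 53).

35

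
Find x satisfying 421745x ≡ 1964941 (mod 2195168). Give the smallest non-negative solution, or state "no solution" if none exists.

First find gcd(421745, 2195168):
2195168 = 5×421745 + 86443
421745 = 4×86443 + 75973
86443 = 1×75973 + 10470
75973 = 7×10470 + 2683
10470 = 3×2683 + 2421
2683 = 1×2421 + 262
2421 = 9×262 + 63
262 = 4×63 + 10
63 = 6×10 + 3
10 = 3×3 + 1
3 = 3×1 + 0
gcd = 1, so a unique solution mod 2195168 exists.
Back-substitute for the Bézout coefficients:
1 = 10 − 3·3
1 = −3·63 + 19·10
1 = 19·262 − 79·63
1 = −79·2421 + 730·262
1 = 730·2683 − 809·2421
1 = −809·10470 + 3157·2683
1 = 3157·75973 − 22908·10470
1 = −22908·86443 + 26065·75973
1 = 26065·421745 − 127168·86443
1 = −127168·2195168 + 661905·421745
So 421745·(661905) ≡ 1 (mod 2195168), giving 421745⁻¹ ≡ 661905.
x ≡ 421745⁻¹·1964941 ≡ 661905·1964941 ≡ 160125 (mod 2195168).

160125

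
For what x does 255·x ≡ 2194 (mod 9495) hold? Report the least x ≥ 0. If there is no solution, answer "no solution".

no solution

gcd(255, 9495):
9495 = 37*255 + 60
255 = 4*60 + 15
60 = 4*15 + 0
gcd = 15, but 15 ∤ 2194, so the congruence has no solution.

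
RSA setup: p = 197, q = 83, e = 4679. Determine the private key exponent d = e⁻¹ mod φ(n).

7495

φ(n) = (p−1)(q−1) = 196·82 = 16072.
Need d with 4679·d ≡ 1 (mod 16072). Apply the extended Euclidean algorithm:
16072 = 3*4679 + 2035
4679 = 2*2035 + 609
2035 = 3*609 + 208
609 = 2*208 + 193
208 = 1*193 + 15
193 = 12*15 + 13
15 = 1*13 + 2
13 = 6*2 + 1
2 = 2*1 + 0
Back-substitute:
1 = 13 − 6·2
1 = −6·15 + 7·13
1 = 7·193 − 90·15
1 = −90·208 + 97·193
1 = 97·609 − 284·208
1 = −284·2035 + 949·609
1 = 949·4679 − 2182·2035
1 = −2182·16072 + 7495·4679
So 4679·7495 ≡ 1 (mod 16072), hence d = 7495.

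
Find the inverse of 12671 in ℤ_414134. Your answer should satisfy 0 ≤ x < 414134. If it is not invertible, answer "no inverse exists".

317031

gcd(414134, 12671) by repeated division:
414134 = 32·12671 + 8662
12671 = 1·8662 + 4009
8662 = 2·4009 + 644
4009 = 6·644 + 145
644 = 4·145 + 64
145 = 2·64 + 17
64 = 3·17 + 13
17 = 1·13 + 4
13 = 3·4 + 1
4 = 4·1 + 0
Since gcd(12671, 414134) = 1, back-substitute to write 1 as a combination:
1 = 13 − 3·4
1 = −3·17 + 4·13
1 = 4·64 − 15·17
1 = −15·145 + 34·64
1 = 34·644 − 151·145
1 = −151·4009 + 940·644
1 = 940·8662 − 2031·4009
1 = −2031·12671 + 2971·8662
1 = 2971·414134 − 97103·12671
Hence 12671⁻¹ ≡ -97103 ≡ 317031 (mod 414134).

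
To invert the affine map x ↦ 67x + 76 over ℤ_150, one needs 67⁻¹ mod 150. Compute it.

Apply the Euclidean algorithm to 150 and 67:
150 = 2*67 + 16
67 = 4*16 + 3
16 = 5*3 + 1
3 = 3*1 + 0
gcd = 1, so the inverse exists. Back-substitute:
1 = 16 − 5·3
1 = −5·67 + 21·16
1 = 21·150 − 47·67
So 67·(-47) ≡ 1 (mod 150), and -47 ≡ 103 (mod 150).

103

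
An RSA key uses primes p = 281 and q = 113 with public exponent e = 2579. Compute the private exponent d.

25499

φ(n) = (p−1)(q−1) = 280·112 = 31360.
Need d with 2579·d ≡ 1 (mod 31360). Apply the extended Euclidean algorithm:
31360 = 12×2579 + 412
2579 = 6×412 + 107
412 = 3×107 + 91
107 = 1×91 + 16
91 = 5×16 + 11
16 = 1×11 + 5
11 = 2×5 + 1
5 = 5×1 + 0
Back-substitute:
1 = 11 − 2·5
1 = −2·16 + 3·11
1 = 3·91 − 17·16
1 = −17·107 + 20·91
1 = 20·412 − 77·107
1 = −77·2579 + 482·412
1 = 482·31360 − 5861·2579
So 2579·(-5861) ≡ 1 (mod 31360), hence d ≡ -5861 ≡ 25499 (mod 31360).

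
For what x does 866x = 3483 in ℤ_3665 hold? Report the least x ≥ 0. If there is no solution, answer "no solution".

First find gcd(866, 3665):
3665 = 4×866 + 201
866 = 4×201 + 62
201 = 3×62 + 15
62 = 4×15 + 2
15 = 7×2 + 1
2 = 2×1 + 0
gcd = 1, so a unique solution mod 3665 exists.
Back-substitute for the Bézout coefficients:
1 = 15 − 7·2
1 = −7·62 + 29·15
1 = 29·201 − 94·62
1 = −94·866 + 405·201
1 = 405·3665 − 1714·866
So 866·(-1714) ≡ 1 (mod 3665), giving 866⁻¹ ≡ 1951.
x ≡ 866⁻¹·3483 ≡ 1951·3483 ≡ 423 (mod 3665).

423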